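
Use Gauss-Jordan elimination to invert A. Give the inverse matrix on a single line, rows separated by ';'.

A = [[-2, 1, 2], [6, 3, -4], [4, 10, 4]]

inverse = [-13/12 -1/3 5/24; 5/6 1/3 -1/12; -1 -1/2 1/4]

Gauss-Jordan on [A | I]:
R1 <- (1/-2)*R1:  [    1  -1/2    -1  |  -1/2     0     0 ]
R2 <- R2 - (6)*R1:  [ 0  6  2  |  3  1  0 ]
R3 <- R3 - (4)*R1:  [  0  12   8  |   2   0   1 ]
R2 <- (1/6)*R2:  [   0    1  1/3  |  1/2  1/6    0 ]
R1 <- R1 - (-1/2)*R2:  [    1     0  -5/6  |  -1/4  1/12     0 ]
R3 <- R3 - (12)*R2:  [  0   0   4  |  -4  -2   1 ]
R3 <- (1/4)*R3:  [    0     0     1  |    -1  -1/2   1/4 ]
R1 <- R1 - (-5/6)*R3:  [      1       0       0  |  -13/12    -1/3    5/24 ]
R2 <- R2 - (1/3)*R3:  [     0      1      0  |    5/6    1/3  -1/12 ]
Right block of [I | A^{-1}] is the inverse:
[ -13/12  -1/3   5/24 ]
[    5/6   1/3  -1/12 ]
[     -1  -1/2    1/4 ]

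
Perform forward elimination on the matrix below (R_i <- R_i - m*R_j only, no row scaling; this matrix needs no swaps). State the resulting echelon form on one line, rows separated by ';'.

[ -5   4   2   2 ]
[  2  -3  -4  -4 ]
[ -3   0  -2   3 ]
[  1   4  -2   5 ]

REF = [-5 4 2 2; 0 -7/5 -16/5 -16/5; 0 0 16/7 51/7; 0 0 0 69/2]

Forward elimination:
R2 <- R2 - (-2/5)*R1:  [     0   -7/5  -16/5  -16/5 ]
R3 <- R3 - (3/5)*R1:  [     0  -12/5  -16/5    9/5 ]
R4 <- R4 - (-1/5)*R1:  [    0  24/5  -8/5  27/5 ]
R3 <- R3 - (12/7)*R2:  [    0     0  16/7  51/7 ]
R4 <- R4 - (-24/7)*R2:  [     0      0  -88/7  -39/7 ]
R4 <- R4 - (-11/2)*R3:  [    0     0     0  69/2 ]
Row echelon form:
[ -5     4      2      2 ]
[  0  -7/5  -16/5  -16/5 ]
[  0     0   16/7   51/7 ]
[  0     0      0   69/2 ]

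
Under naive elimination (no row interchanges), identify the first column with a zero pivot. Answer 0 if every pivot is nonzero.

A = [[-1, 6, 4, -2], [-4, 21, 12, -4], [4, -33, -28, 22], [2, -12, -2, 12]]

first zero-pivot column = 3

Naive forward elimination:
R2 <- R2 - (4)*R1:  [  0  -3  -4   4 ]
R3 <- R3 - (-4)*R1:  [   0   -9  -12   14 ]
R4 <- R4 - (-2)*R1:  [ 0  0  6  8 ]
R3 <- R3 - (3)*R2:  [ 0  0  0  2 ]
Matrix at this point:
[ -1   6   4  -2 ]
[  0  -3  -4   4 ]
[  0   0   0   2 ]
[  0   0   6   8 ]
Pivot entry (3,3) is zero but row 4 has 6 in column 3 -> naive elimination stops; a row interchange (e.g. R3 <-> R4) would be required here.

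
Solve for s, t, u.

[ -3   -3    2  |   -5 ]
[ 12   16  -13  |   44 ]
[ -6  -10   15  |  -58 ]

(-2, 1, -4)

Forward elimination on [A|b]:
R2 <- R2 - (-4)*R1:  [  0   4  -5  24 ]
R3 <- R3 - (2)*R1:  [   0   -4   11  -48 ]
R3 <- R3 - (-1)*R2:  [   0    0    6  -24 ]
Row echelon form:
[ -3  -3   2  |   -5 ]
[  0   4  -5  |   24 ]
[  0   0   6  |  -24 ]
Back-substitution:
u = (-24) / 6 = -4
t = (24 - (-5)*(-4)) / 4 = 1
s = (-5 - (-3)*(1) - (2)*(-4)) / -3 = -2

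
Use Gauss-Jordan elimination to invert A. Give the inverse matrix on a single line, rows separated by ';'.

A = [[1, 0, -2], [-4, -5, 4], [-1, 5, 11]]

inverse = [3 2/5 2/5; -8/5 -9/25 -4/25; 1 1/5 1/5]

Gauss-Jordan on [A | I]:
R2 <- R2 - (-4)*R1:  [  0  -5  -4  |   4   1   0 ]
R3 <- R3 - (-1)*R1:  [ 0  5  9  |  1  0  1 ]
R2 <- (1/-5)*R2:  [    0     1   4/5  |  -4/5  -1/5     0 ]
R3 <- R3 - (5)*R2:  [ 0  0  5  |  5  1  1 ]
R3 <- (1/5)*R3:  [   0    0    1  |    1  1/5  1/5 ]
R1 <- R1 - (-2)*R3:  [   1    0    0  |    3  2/5  2/5 ]
R2 <- R2 - (4/5)*R3:  [     0      1      0  |   -8/5  -9/25  -4/25 ]
Right block of [I | A^{-1}] is the inverse:
[    3    2/5    2/5 ]
[ -8/5  -9/25  -4/25 ]
[    1    1/5    1/5 ]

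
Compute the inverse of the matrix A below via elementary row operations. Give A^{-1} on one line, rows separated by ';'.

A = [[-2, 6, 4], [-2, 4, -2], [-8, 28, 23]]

inverse = [-37/5 13/10 7/5; -31/10 7/10 3/5; 6/5 -2/5 -1/5]

Gauss-Jordan on [A | I]:
R1 <- (1/-2)*R1:  [    1    -3    -2  |  -1/2     0     0 ]
R2 <- R2 - (-2)*R1:  [  0  -2  -6  |  -1   1   0 ]
R3 <- R3 - (-8)*R1:  [  0   4   7  |  -4   0   1 ]
R2 <- (1/-2)*R2:  [    0     1     3  |   1/2  -1/2     0 ]
R1 <- R1 - (-3)*R2:  [    1     0     7  |     1  -3/2     0 ]
R3 <- R3 - (4)*R2:  [  0   0  -5  |  -6   2   1 ]
R3 <- (1/-5)*R3:  [    0     0     1  |   6/5  -2/5  -1/5 ]
R1 <- R1 - (7)*R3:  [     1      0      0  |  -37/5  13/10    7/5 ]
R2 <- R2 - (3)*R3:  [      0       1       0  |  -31/10    7/10     3/5 ]
Right block of [I | A^{-1}] is the inverse:
[  -37/5  13/10   7/5 ]
[ -31/10   7/10   3/5 ]
[    6/5   -2/5  -1/5 ]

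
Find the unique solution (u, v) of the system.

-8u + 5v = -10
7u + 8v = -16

Forward elimination on [A|b]:
R2 <- R2 - (-7/8)*R1:  [     0   99/8  -99/4 ]
Row echelon form:
[ -8     5  |    -10 ]
[  0  99/8  |  -99/4 ]
Back-substitution:
v = (-99/4) / (99/8) = -2
u = (-10 - (5)*(-2)) / -8 = 0

(0, -2)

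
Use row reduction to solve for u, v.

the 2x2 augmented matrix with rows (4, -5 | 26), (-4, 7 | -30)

Forward elimination on [A|b]:
R2 <- R2 - (-1)*R1:  [  0   2  -4 ]
Row echelon form:
[ 4  -5  |  26 ]
[ 0   2  |  -4 ]
Back-substitution:
v = (-4) / 2 = -2
u = (26 - (-5)*(-2)) / 4 = 4

(4, -2)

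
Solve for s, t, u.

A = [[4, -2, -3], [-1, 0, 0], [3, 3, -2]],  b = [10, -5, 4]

Forward elimination on [A|b]:
R2 <- R2 - (-1/4)*R1:  [    0  -1/2  -3/4  -5/2 ]
R3 <- R3 - (3/4)*R1:  [    0   9/2   1/4  -7/2 ]
R3 <- R3 - (-9)*R2:  [     0      0  -13/2    -26 ]
Row echelon form:
[ 4    -2     -3  |    10 ]
[ 0  -1/2   -3/4  |  -5/2 ]
[ 0     0  -13/2  |   -26 ]
Back-substitution:
u = (-26) / (-13/2) = 4
t = (-5/2 - (-3/4)*(4)) / (-1/2) = -1
s = (10 - (-2)*(-1) - (-3)*(4)) / 4 = 5

(5, -1, 4)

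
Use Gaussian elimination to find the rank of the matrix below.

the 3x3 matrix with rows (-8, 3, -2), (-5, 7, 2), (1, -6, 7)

rank(A) = 3

Row reduction:
R2 <- R2 - (5/8)*R1:  [    0  41/8  13/4 ]
R3 <- R3 - (-1/8)*R1:  [     0  -45/8   27/4 ]
R3 <- R3 - (-45/41)*R2:  [      0       0  423/41 ]
Row echelon form:
[ -8     3      -2 ]
[  0  41/8    13/4 ]
[  0     0  423/41 ]
Nonzero rows / pivot columns: 3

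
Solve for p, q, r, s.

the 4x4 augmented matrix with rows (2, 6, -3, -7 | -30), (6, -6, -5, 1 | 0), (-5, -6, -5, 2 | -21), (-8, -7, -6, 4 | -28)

(2, -2, 5, 1)

Forward elimination on [A|b]:
R2 <- R2 - (3)*R1:  [   0  -24    4   22   90 ]
R3 <- R3 - (-5/2)*R1:  [     0      9  -25/2  -31/2    -96 ]
R4 <- R4 - (-4)*R1:  [    0    17   -18   -24  -148 ]
R3 <- R3 - (-3/8)*R2:  [      0       0     -11   -29/4  -249/4 ]
R4 <- R4 - (-17/24)*R2:  [       0        0    -91/6  -101/12   -337/4 ]
R4 <- R4 - (91/66)*R3:  [      0       0       0  139/88  139/88 ]
Row echelon form:
[ 2    6   -3      -7  |     -30 ]
[ 0  -24    4      22  |      90 ]
[ 0    0  -11   -29/4  |  -249/4 ]
[ 0    0    0  139/88  |  139/88 ]
Back-substitution:
s = (139/88) / (139/88) = 1
r = (-249/4 - (-29/4)*(1)) / -11 = 5
q = (90 - (4)*(5) - (22)*(1)) / -24 = -2
p = (-30 - (6)*(-2) - (-3)*(5) - (-7)*(1)) / 2 = 2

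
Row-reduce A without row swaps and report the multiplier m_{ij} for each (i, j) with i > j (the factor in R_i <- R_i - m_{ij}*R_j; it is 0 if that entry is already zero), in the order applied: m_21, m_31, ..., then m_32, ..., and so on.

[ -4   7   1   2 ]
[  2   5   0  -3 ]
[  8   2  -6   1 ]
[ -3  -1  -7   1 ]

multipliers: -1/2, -2, 3/4, 32/17, -25/34, 251/168

Forward elimination:
R2 <- R2 - (-1/2)*R1:  [    0  17/2   1/2    -2 ]
R3 <- R3 - (-2)*R1:  [  0  16  -4   5 ]
R4 <- R4 - (3/4)*R1:  [     0  -25/4  -31/4   -1/2 ]
R3 <- R3 - (32/17)*R2:  [      0       0  -84/17  149/17 ]
R4 <- R4 - (-25/34)*R2:  [       0        0  -251/34   -67/34 ]
R4 <- R4 - (251/168)*R3:  [         0          0          0  -2531/168 ]
Multipliers (in order of application): m_{21} = -1/2, m_{31} = -2, m_{41} = 3/4, m_{32} = 32/17, m_{42} = -25/34, m_{43} = 251/168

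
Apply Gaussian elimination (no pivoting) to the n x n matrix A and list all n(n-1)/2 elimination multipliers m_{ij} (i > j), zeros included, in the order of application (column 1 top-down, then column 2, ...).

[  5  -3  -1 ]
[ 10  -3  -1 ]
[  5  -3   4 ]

Forward elimination:
R2 <- R2 - (2)*R1:  [ 0  3  1 ]
R3 <- R3 - (1)*R1:  [ 0  0  5 ]
R3: entry in column 2 is already 0 -> m_{32} = 0 (no row operation needed)
Multipliers (in order of application): m_{21} = 2, m_{31} = 1, m_{32} = 0

multipliers: 2, 1, 0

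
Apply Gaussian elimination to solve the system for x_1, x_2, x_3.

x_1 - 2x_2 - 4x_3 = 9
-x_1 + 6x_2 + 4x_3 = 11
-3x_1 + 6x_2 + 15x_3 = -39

(3, 5, -4)

Forward elimination on [A|b]:
R2 <- R2 - (-1)*R1:  [  0   4   0  20 ]
R3 <- R3 - (-3)*R1:  [   0    0    3  -12 ]
Row echelon form:
[ 1  -2  -4  |    9 ]
[ 0   4   0  |   20 ]
[ 0   0   3  |  -12 ]
Back-substitution:
x_3 = (-12) / 3 = -4
x_2 = (20) / 4 = 5
x_1 = (9 - (-2)*(5) - (-4)*(-4)) / 1 = 3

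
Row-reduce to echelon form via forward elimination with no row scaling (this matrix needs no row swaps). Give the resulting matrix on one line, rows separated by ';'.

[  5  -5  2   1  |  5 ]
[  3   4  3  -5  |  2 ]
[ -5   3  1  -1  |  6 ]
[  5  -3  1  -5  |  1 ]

REF = [5 -5 2 1 5; 0 7 9/5 -28/5 -1; 0 0 123/35 -8/5 75/7; 0 0 0 -626/123 37/41]

Forward elimination:
R2 <- R2 - (3/5)*R1:  [     0      7    9/5  -28/5     -1 ]
R3 <- R3 - (-1)*R1:  [  0  -2   3   0  11 ]
R4 <- R4 - (1)*R1:  [  0   2  -1  -6  -4 ]
R3 <- R3 - (-2/7)*R2:  [      0       0  123/35    -8/5    75/7 ]
R4 <- R4 - (2/7)*R2:  [      0       0  -53/35   -22/5   -26/7 ]
R4 <- R4 - (-53/123)*R3:  [        0         0         0  -626/123     37/41 ]
Row echelon form:
[ 5  -5       2         1  |      5 ]
[ 0   7     9/5     -28/5  |     -1 ]
[ 0   0  123/35      -8/5  |   75/7 ]
[ 0   0       0  -626/123  |  37/41 ]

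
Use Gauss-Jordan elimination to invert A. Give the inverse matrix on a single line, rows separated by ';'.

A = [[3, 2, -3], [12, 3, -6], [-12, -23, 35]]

inverse = [11/25 1/75 1/25; 116/25 -23/25 6/25; 16/5 -3/5 1/5]

Gauss-Jordan on [A | I]:
R1 <- (1/3)*R1:  [   1  2/3   -1  |  1/3    0    0 ]
R2 <- R2 - (12)*R1:  [  0  -5   6  |  -4   1   0 ]
R3 <- R3 - (-12)*R1:  [   0  -15   23  |    4    0    1 ]
R2 <- (1/-5)*R2:  [    0     1  -6/5  |   4/5  -1/5     0 ]
R1 <- R1 - (2/3)*R2:  [    1     0  -1/5  |  -1/5  2/15     0 ]
R3 <- R3 - (-15)*R2:  [  0   0   5  |  16  -3   1 ]
R3 <- (1/5)*R3:  [    0     0     1  |  16/5  -3/5   1/5 ]
R1 <- R1 - (-1/5)*R3:  [     1      0      0  |  11/25   1/75   1/25 ]
R2 <- R2 - (-6/5)*R3:  [      0       1       0  |  116/25  -23/25    6/25 ]
Right block of [I | A^{-1}] is the inverse:
[  11/25    1/75  1/25 ]
[ 116/25  -23/25  6/25 ]
[   16/5    -3/5   1/5 ]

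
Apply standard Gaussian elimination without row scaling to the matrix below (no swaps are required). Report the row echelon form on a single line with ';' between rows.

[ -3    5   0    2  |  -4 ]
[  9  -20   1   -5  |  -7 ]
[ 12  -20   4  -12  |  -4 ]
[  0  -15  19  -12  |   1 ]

REF = [-3 5 0 2 -4; 0 -5 1 1 -19; 0 0 4 -4 -20; 0 0 0 1 138]

Forward elimination:
R2 <- R2 - (-3)*R1:  [   0   -5    1    1  -19 ]
R3 <- R3 - (-4)*R1:  [   0    0    4   -4  -20 ]
R4 <- R4 - (3)*R2:  [   0    0   16  -15   58 ]
R4 <- R4 - (4)*R3:  [   0    0    0    1  138 ]
Row echelon form:
[ -3   5  0   2  |   -4 ]
[  0  -5  1   1  |  -19 ]
[  0   0  4  -4  |  -20 ]
[  0   0  0   1  |  138 ]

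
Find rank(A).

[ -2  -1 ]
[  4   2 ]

Row reduction:
R2 <- R2 - (-2)*R1:  [ 0  0 ]
Row echelon form:
[ -2  -1 ]
[  0   0 ]
Nonzero rows / pivot columns: 1

rank(A) = 1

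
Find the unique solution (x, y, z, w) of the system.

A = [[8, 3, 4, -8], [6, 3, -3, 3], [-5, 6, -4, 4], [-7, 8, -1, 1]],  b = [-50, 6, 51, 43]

(-3, 2, -4, 2)

Forward elimination on [A|b]:
R2 <- R2 - (3/4)*R1:  [    0   3/4    -6     9  87/2 ]
R3 <- R3 - (-5/8)*R1:  [    0  63/8  -3/2    -1  79/4 ]
R4 <- R4 - (-7/8)*R1:  [    0  85/8   5/2    -6  -3/4 ]
R3 <- R3 - (21/2)*R2:  [      0       0   123/2  -191/2    -437 ]
R4 <- R4 - (85/6)*R2:  [      0       0   175/2  -267/2    -617 ]
R4 <- R4 - (175/123)*R3:  [       0        0        0  292/123  584/123 ]
Row echelon form:
[ 8    3      4       -8  |      -50 ]
[ 0  3/4     -6        9  |     87/2 ]
[ 0    0  123/2   -191/2  |     -437 ]
[ 0    0      0  292/123  |  584/123 ]
Back-substitution:
w = (584/123) / (292/123) = 2
z = (-437 - (-191/2)*(2)) / (123/2) = -4
y = (87/2 - (-6)*(-4) - (9)*(2)) / (3/4) = 2
x = (-50 - (3)*(2) - (4)*(-4) - (-8)*(2)) / 8 = -3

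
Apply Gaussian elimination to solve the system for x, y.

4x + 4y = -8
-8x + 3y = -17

Forward elimination on [A|b]:
R2 <- R2 - (-2)*R1:  [   0   11  -33 ]
Row echelon form:
[ 4   4  |   -8 ]
[ 0  11  |  -33 ]
Back-substitution:
y = (-33) / 11 = -3
x = (-8 - (4)*(-3)) / 4 = 1

(1, -3)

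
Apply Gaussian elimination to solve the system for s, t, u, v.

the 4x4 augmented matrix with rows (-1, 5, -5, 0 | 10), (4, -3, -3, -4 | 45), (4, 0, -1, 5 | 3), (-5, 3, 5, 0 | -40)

Forward elimination on [A|b]:
R2 <- R2 - (-4)*R1:  [   0   17  -23   -4   85 ]
R3 <- R3 - (-4)*R1:  [   0   20  -21    5   43 ]
R4 <- R4 - (5)*R1:  [   0  -22   30    0  -90 ]
R3 <- R3 - (20/17)*R2:  [      0       0  103/17  165/17     -57 ]
R4 <- R4 - (-22/17)*R2:  [      0       0    4/17  -88/17      20 ]
R4 <- R4 - (4/103)*R3:  [        0         0         0  -572/103  2288/103 ]
Row echelon form:
[ -1   5      -5         0  |        10 ]
[  0  17     -23        -4  |        85 ]
[  0   0  103/17    165/17  |       -57 ]
[  0   0       0  -572/103  |  2288/103 ]
Back-substitution:
v = (2288/103) / (-572/103) = -4
u = (-57 - (165/17)*(-4)) / (103/17) = -3
t = (85 - (-23)*(-3) - (-4)*(-4)) / 17 = 0
s = (10 - (5)*(0) - (-5)*(-3)) / -1 = 5

(5, 0, -3, -4)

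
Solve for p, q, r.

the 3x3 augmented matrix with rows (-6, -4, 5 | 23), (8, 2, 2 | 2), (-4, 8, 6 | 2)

(0, -2, 3)

Forward elimination on [A|b]:
R2 <- R2 - (-4/3)*R1:  [     0  -10/3   26/3   98/3 ]
R3 <- R3 - (2/3)*R1:  [     0   32/3    8/3  -40/3 ]
R3 <- R3 - (-16/5)*R2:  [     0      0  152/5  456/5 ]
Row echelon form:
[ -6     -4      5  |     23 ]
[  0  -10/3   26/3  |   98/3 ]
[  0      0  152/5  |  456/5 ]
Back-substitution:
r = (456/5) / (152/5) = 3
q = (98/3 - (26/3)*(3)) / (-10/3) = -2
p = (23 - (-4)*(-2) - (5)*(3)) / -6 = 0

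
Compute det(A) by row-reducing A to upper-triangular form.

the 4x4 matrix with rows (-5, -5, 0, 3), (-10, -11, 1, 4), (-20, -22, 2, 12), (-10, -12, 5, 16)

det(A) = -60

Forward elimination:
R2 <- R2 - (2)*R1:  [  0  -1   1  -2 ]
R3 <- R3 - (4)*R1:  [  0  -2   2   0 ]
R4 <- R4 - (2)*R1:  [  0  -2   5  10 ]
R3 <- R3 - (2)*R2:  [ 0  0  0  4 ]
R4 <- R4 - (2)*R2:  [  0   0   3  14 ]
R3 <-> R4   (pivot in column 3 was zero)
[ -5  -5  0   3 ]
[  0  -1  1  -2 ]
[  0   0  3  14 ]
[  0   0  0   4 ]
Upper-triangular form:
[ -5  -5  0   3 ]
[  0  -1  1  -2 ]
[  0   0  3  14 ]
[  0   0  0   4 ]
det(A) = (-1)^1 * (-5) * (-1) * (3) * (4) = -60  (1 row swap -> sign -1)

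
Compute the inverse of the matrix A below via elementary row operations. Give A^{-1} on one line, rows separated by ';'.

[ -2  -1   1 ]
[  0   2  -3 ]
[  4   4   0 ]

inverse = [-3/5 -1/5 -1/20; 3/5 1/5 3/10; 2/5 -1/5 1/5]

Gauss-Jordan on [A | I]:
R1 <- (1/-2)*R1:  [    1   1/2  -1/2  |  -1/2     0     0 ]
R3 <- R3 - (4)*R1:  [ 0  2  2  |  2  0  1 ]
R2 <- (1/2)*R2:  [    0     1  -3/2  |     0   1/2     0 ]
R1 <- R1 - (1/2)*R2:  [    1     0   1/4  |  -1/2  -1/4     0 ]
R3 <- R3 - (2)*R2:  [  0   0   5  |   2  -1   1 ]
R3 <- (1/5)*R3:  [    0     0     1  |   2/5  -1/5   1/5 ]
R1 <- R1 - (1/4)*R3:  [     1      0      0  |   -3/5   -1/5  -1/20 ]
R2 <- R2 - (-3/2)*R3:  [    0     1     0  |   3/5   1/5  3/10 ]
Right block of [I | A^{-1}] is the inverse:
[ -3/5  -1/5  -1/20 ]
[  3/5   1/5   3/10 ]
[  2/5  -1/5    1/5 ]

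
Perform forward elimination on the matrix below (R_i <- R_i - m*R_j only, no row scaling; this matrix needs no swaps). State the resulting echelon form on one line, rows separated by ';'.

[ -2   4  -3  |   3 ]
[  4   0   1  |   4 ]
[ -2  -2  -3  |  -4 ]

Forward elimination:
R2 <- R2 - (-2)*R1:  [  0   8  -5  10 ]
R3 <- R3 - (1)*R1:  [  0  -6   0  -7 ]
R3 <- R3 - (-3/4)*R2:  [     0      0  -15/4    1/2 ]
Row echelon form:
[ -2  4     -3  |    3 ]
[  0  8     -5  |   10 ]
[  0  0  -15/4  |  1/2 ]

REF = [-2 4 -3 3; 0 8 -5 10; 0 0 -15/4 1/2]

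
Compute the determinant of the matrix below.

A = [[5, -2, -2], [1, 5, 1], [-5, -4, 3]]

Forward elimination:
R2 <- R2 - (1/5)*R1:  [    0  27/5   7/5 ]
R3 <- R3 - (-1)*R1:  [  0  -6   1 ]
R3 <- R3 - (-10/9)*R2:  [    0     0  23/9 ]
Upper-triangular form:
[ 5    -2    -2 ]
[ 0  27/5   7/5 ]
[ 0     0  23/9 ]
det(A) = (-1)^0 * (5) * (27/5) * (23/9) = 69  (0 row swaps -> sign +1)

det(A) = 69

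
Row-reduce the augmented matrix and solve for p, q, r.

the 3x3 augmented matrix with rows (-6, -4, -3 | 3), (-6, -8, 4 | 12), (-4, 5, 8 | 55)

(-4, 3, 3)

Forward elimination on [A|b]:
R2 <- R2 - (1)*R1:  [  0  -4   7   9 ]
R3 <- R3 - (2/3)*R1:  [    0  23/3    10    53 ]
R3 <- R3 - (-23/12)*R2:  [      0       0  281/12   281/4 ]
Row echelon form:
[ -6  -4      -3  |      3 ]
[  0  -4       7  |      9 ]
[  0   0  281/12  |  281/4 ]
Back-substitution:
r = (281/4) / (281/12) = 3
q = (9 - (7)*(3)) / -4 = 3
p = (3 - (-4)*(3) - (-3)*(3)) / -6 = -4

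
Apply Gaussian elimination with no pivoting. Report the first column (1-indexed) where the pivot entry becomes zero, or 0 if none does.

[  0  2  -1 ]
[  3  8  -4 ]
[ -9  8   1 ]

first zero-pivot column = 1

Naive forward elimination:
Pivot entry (1,1) is zero but row 2 has 3 in column 1 -> naive elimination stops; a row interchange (e.g. R1 <-> R2) would be required here.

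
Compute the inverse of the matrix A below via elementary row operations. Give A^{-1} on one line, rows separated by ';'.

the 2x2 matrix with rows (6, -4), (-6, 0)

inverse = [0 -1/6; -1/4 -1/4]

Gauss-Jordan on [A | I]:
R1 <- (1/6)*R1:  [    1  -2/3  |   1/6     0 ]
R2 <- R2 - (-6)*R1:  [  0  -4  |   1   1 ]
R2 <- (1/-4)*R2:  [    0     1  |  -1/4  -1/4 ]
R1 <- R1 - (-2/3)*R2:  [    1     0  |     0  -1/6 ]
Right block of [I | A^{-1}] is the inverse:
[    0  -1/6 ]
[ -1/4  -1/4 ]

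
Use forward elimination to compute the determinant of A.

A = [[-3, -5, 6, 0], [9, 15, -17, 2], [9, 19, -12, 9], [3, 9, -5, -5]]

det(A) = -48

Forward elimination:
R2 <- R2 - (-3)*R1:  [ 0  0  1  2 ]
R3 <- R3 - (-3)*R1:  [ 0  4  6  9 ]
R4 <- R4 - (-1)*R1:  [  0   4   1  -5 ]
R2 <-> R3   (pivot in column 2 was zero)
[ -3  -5  6   0 ]
[  0   4  6   9 ]
[  0   0  1   2 ]
[  0   4  1  -5 ]
R4 <- R4 - (1)*R2:  [   0    0   -5  -14 ]
R4 <- R4 - (-5)*R3:  [  0   0   0  -4 ]
Upper-triangular form:
[ -3  -5  6   0 ]
[  0   4  6   9 ]
[  0   0  1   2 ]
[  0   0  0  -4 ]
det(A) = (-1)^1 * (-3) * (4) * (1) * (-4) = -48  (1 row swap -> sign -1)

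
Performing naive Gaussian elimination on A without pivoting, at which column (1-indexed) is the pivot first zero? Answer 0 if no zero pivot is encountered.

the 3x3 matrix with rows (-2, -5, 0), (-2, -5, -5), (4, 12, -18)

Naive forward elimination:
R2 <- R2 - (1)*R1:  [  0   0  -5 ]
R3 <- R3 - (-2)*R1:  [   0    2  -18 ]
Matrix at this point:
[ -2  -5    0 ]
[  0   0   -5 ]
[  0   2  -18 ]
Pivot entry (2,2) is zero but row 3 has 2 in column 2 -> naive elimination stops; a row interchange (e.g. R2 <-> R3) would be required here.

first zero-pivot column = 2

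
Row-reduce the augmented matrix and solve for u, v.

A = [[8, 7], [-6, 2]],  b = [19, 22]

(-2, 5)

Forward elimination on [A|b]:
R2 <- R2 - (-3/4)*R1:  [     0   29/4  145/4 ]
Row echelon form:
[ 8     7  |     19 ]
[ 0  29/4  |  145/4 ]
Back-substitution:
v = (145/4) / (29/4) = 5
u = (19 - (7)*(5)) / 8 = -2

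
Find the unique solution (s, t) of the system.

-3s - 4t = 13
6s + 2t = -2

Forward elimination on [A|b]:
R2 <- R2 - (-2)*R1:  [  0  -6  24 ]
Row echelon form:
[ -3  -4  |  13 ]
[  0  -6  |  24 ]
Back-substitution:
t = (24) / -6 = -4
s = (13 - (-4)*(-4)) / -3 = 1

(1, -4)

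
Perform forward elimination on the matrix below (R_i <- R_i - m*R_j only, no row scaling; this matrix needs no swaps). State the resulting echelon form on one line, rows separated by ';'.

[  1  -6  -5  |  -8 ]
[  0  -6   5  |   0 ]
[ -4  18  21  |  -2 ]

Forward elimination:
R3 <- R3 - (-4)*R1:  [   0   -6    1  -34 ]
R3 <- R3 - (1)*R2:  [   0    0   -4  -34 ]
Row echelon form:
[ 1  -6  -5  |   -8 ]
[ 0  -6   5  |    0 ]
[ 0   0  -4  |  -34 ]

REF = [1 -6 -5 -8; 0 -6 5 0; 0 0 -4 -34]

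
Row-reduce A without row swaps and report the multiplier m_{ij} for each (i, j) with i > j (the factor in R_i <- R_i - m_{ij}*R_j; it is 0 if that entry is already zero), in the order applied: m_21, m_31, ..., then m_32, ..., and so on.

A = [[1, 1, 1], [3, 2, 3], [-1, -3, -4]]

multipliers: 3, -1, 2

Forward elimination:
R2 <- R2 - (3)*R1:  [  0  -1   0 ]
R3 <- R3 - (-1)*R1:  [  0  -2  -3 ]
R3 <- R3 - (2)*R2:  [  0   0  -3 ]
Multipliers (in order of application): m_{21} = 3, m_{31} = -1, m_{32} = 2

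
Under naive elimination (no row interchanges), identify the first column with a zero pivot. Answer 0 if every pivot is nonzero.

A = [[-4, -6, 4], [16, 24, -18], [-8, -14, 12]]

first zero-pivot column = 2

Naive forward elimination:
R2 <- R2 - (-4)*R1:  [  0   0  -2 ]
R3 <- R3 - (2)*R1:  [  0  -2   4 ]
Matrix at this point:
[ -4  -6   4 ]
[  0   0  -2 ]
[  0  -2   4 ]
Pivot entry (2,2) is zero but row 3 has -2 in column 2 -> naive elimination stops; a row interchange (e.g. R2 <-> R3) would be required here.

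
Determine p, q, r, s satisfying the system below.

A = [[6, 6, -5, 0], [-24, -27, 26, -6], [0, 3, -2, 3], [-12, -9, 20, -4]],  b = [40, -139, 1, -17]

Forward elimination on [A|b]:
R2 <- R2 - (-4)*R1:  [  0  -3   6  -6  21 ]
R4 <- R4 - (-2)*R1:  [  0   3  10  -4  63 ]
R3 <- R3 - (-1)*R2:  [  0   0   4  -3  22 ]
R4 <- R4 - (-1)*R2:  [   0    0   16  -10   84 ]
R4 <- R4 - (4)*R3:  [  0   0   0   2  -4 ]
Row echelon form:
[ 6   6  -5   0  |  40 ]
[ 0  -3   6  -6  |  21 ]
[ 0   0   4  -3  |  22 ]
[ 0   0   0   2  |  -4 ]
Back-substitution:
s = (-4) / 2 = -2
r = (22 - (-3)*(-2)) / 4 = 4
q = (21 - (6)*(4) - (-6)*(-2)) / -3 = 5
p = (40 - (6)*(5) - (-5)*(4)) / 6 = 5

(5, 5, 4, -2)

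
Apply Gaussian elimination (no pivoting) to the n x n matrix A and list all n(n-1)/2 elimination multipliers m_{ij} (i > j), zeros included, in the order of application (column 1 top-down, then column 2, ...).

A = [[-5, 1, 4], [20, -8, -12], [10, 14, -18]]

Forward elimination:
R2 <- R2 - (-4)*R1:  [  0  -4   4 ]
R3 <- R3 - (-2)*R1:  [   0   16  -10 ]
R3 <- R3 - (-4)*R2:  [ 0  0  6 ]
Multipliers (in order of application): m_{21} = -4, m_{31} = -2, m_{32} = -4

multipliers: -4, -2, -4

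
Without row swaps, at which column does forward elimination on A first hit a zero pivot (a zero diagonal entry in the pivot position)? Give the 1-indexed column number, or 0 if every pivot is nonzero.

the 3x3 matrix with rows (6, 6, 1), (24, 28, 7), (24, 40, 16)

first zero-pivot column = 3

Naive forward elimination:
R2 <- R2 - (4)*R1:  [ 0  4  3 ]
R3 <- R3 - (4)*R1:  [  0  16  12 ]
R3 <- R3 - (4)*R2:  [ 0  0  0 ]
Matrix at this point:
[ 6  6  1 ]
[ 0  4  3 ]
[ 0  0  0 ]
Pivot entry (3,3) in the last row is zero and there are no rows below to swap with -> zero pivot in column 3 (A is singular).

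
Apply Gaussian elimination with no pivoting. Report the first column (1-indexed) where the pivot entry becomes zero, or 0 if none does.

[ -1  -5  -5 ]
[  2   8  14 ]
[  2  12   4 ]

first zero-pivot column = 0

Naive forward elimination:
R2 <- R2 - (-2)*R1:  [  0  -2   4 ]
R3 <- R3 - (-2)*R1:  [  0   2  -6 ]
R3 <- R3 - (-1)*R2:  [  0   0  -2 ]
All pivots nonzero; naive elimination completes without hitting a zero pivot.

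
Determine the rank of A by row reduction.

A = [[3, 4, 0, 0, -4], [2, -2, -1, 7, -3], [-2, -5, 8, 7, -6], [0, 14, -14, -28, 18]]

rank(A) = 3

Row reduction:
R2 <- R2 - (2/3)*R1:  [     0  -14/3     -1      7   -1/3 ]
R3 <- R3 - (-2/3)*R1:  [     0   -7/3      8      7  -26/3 ]
R3 <- R3 - (1/2)*R2:  [     0      0   17/2    7/2  -17/2 ]
R4 <- R4 - (-3)*R2:  [   0    0  -17   -7   17 ]
R4 <- R4 - (-2)*R3:  [ 0  0  0  0  0 ]
Row echelon form:
[ 3      4     0    0     -4 ]
[ 0  -14/3    -1    7   -1/3 ]
[ 0      0  17/2  7/2  -17/2 ]
[ 0      0     0    0      0 ]
Nonzero rows / pivot columns: 3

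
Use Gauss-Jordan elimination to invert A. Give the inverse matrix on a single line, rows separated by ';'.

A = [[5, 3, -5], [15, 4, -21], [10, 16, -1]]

Gauss-Jordan on [A | I]:
R1 <- (1/5)*R1:  [   1  3/5   -1  |  1/5    0    0 ]
R2 <- R2 - (15)*R1:  [  0  -5  -6  |  -3   1   0 ]
R3 <- R3 - (10)*R1:  [  0  10   9  |  -2   0   1 ]
R2 <- (1/-5)*R2:  [    0     1   6/5  |   3/5  -1/5     0 ]
R1 <- R1 - (3/5)*R2:  [      1       0  -43/25  |   -4/25    3/25       0 ]
R3 <- R3 - (10)*R2:  [  0   0  -3  |  -8   2   1 ]
R3 <- (1/-3)*R3:  [    0     0     1  |   8/3  -2/3  -1/3 ]
R1 <- R1 - (-43/25)*R3:  [      1       0       0  |  332/75  -77/75  -43/75 ]
R2 <- R2 - (6/5)*R3:  [     0      1      0  |  -13/5    3/5    2/5 ]
Right block of [I | A^{-1}] is the inverse:
[ 332/75  -77/75  -43/75 ]
[  -13/5     3/5     2/5 ]
[    8/3    -2/3    -1/3 ]

inverse = [332/75 -77/75 -43/75; -13/5 3/5 2/5; 8/3 -2/3 -1/3]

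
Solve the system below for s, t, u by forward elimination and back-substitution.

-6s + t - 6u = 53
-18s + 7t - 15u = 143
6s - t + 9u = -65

(-5, -1, -4)

Forward elimination on [A|b]:
R2 <- R2 - (3)*R1:  [   0    4    3  -16 ]
R3 <- R3 - (-1)*R1:  [   0    0    3  -12 ]
Row echelon form:
[ -6  1  -6  |   53 ]
[  0  4   3  |  -16 ]
[  0  0   3  |  -12 ]
Back-substitution:
u = (-12) / 3 = -4
t = (-16 - (3)*(-4)) / 4 = -1
s = (53 - (1)*(-1) - (-6)*(-4)) / -6 = -5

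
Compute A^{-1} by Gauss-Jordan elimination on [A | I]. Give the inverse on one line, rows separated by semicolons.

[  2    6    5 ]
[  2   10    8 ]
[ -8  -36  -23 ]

inverse = [29/24 -7/8 -1/24; -3/8 -1/8 -1/8; 1/6 1/2 1/6]

Gauss-Jordan on [A | I]:
R1 <- (1/2)*R1:  [   1    3  5/2  |  1/2    0    0 ]
R2 <- R2 - (2)*R1:  [  0   4   3  |  -1   1   0 ]
R3 <- R3 - (-8)*R1:  [   0  -12   -3  |    4    0    1 ]
R2 <- (1/4)*R2:  [    0     1   3/4  |  -1/4   1/4     0 ]
R1 <- R1 - (3)*R2:  [    1     0   1/4  |   5/4  -3/4     0 ]
R3 <- R3 - (-12)*R2:  [ 0  0  6  |  1  3  1 ]
R3 <- (1/6)*R3:  [   0    0    1  |  1/6  1/2  1/6 ]
R1 <- R1 - (1/4)*R3:  [     1      0      0  |  29/24   -7/8  -1/24 ]
R2 <- R2 - (3/4)*R3:  [    0     1     0  |  -3/8  -1/8  -1/8 ]
Right block of [I | A^{-1}] is the inverse:
[ 29/24  -7/8  -1/24 ]
[  -3/8  -1/8   -1/8 ]
[   1/6   1/2    1/6 ]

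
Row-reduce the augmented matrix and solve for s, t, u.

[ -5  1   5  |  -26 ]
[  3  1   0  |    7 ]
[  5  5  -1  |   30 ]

(1, 4, -5)

Forward elimination on [A|b]:
R2 <- R2 - (-3/5)*R1:  [     0    8/5      3  -43/5 ]
R3 <- R3 - (-1)*R1:  [ 0  6  4  4 ]
R3 <- R3 - (15/4)*R2:  [     0      0  -29/4  145/4 ]
Row echelon form:
[ -5    1      5  |    -26 ]
[  0  8/5      3  |  -43/5 ]
[  0    0  -29/4  |  145/4 ]
Back-substitution:
u = (145/4) / (-29/4) = -5
t = (-43/5 - (3)*(-5)) / (8/5) = 4
s = (-26 - (1)*(4) - (5)*(-5)) / -5 = 1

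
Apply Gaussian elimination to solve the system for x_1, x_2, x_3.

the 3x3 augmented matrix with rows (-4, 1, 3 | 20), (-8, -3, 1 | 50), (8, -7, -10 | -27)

Forward elimination on [A|b]:
R2 <- R2 - (2)*R1:  [  0  -5  -5  10 ]
R3 <- R3 - (-2)*R1:  [  0  -5  -4  13 ]
R3 <- R3 - (1)*R2:  [ 0  0  1  3 ]
Row echelon form:
[ -4   1   3  |  20 ]
[  0  -5  -5  |  10 ]
[  0   0   1  |   3 ]
Back-substitution:
x_3 = (3) / 1 = 3
x_2 = (10 - (-5)*(3)) / -5 = -5
x_1 = (20 - (1)*(-5) - (3)*(3)) / -4 = -4

(-4, -5, 3)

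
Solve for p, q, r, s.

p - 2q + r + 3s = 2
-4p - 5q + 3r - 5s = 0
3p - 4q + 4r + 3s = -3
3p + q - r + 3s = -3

Forward elimination on [A|b]:
R2 <- R2 - (-4)*R1:  [   0  -13    7    7    8 ]
R3 <- R3 - (3)*R1:  [  0   2   1  -6  -9 ]
R4 <- R4 - (3)*R1:  [  0   7  -4  -6  -9 ]
R3 <- R3 - (-2/13)*R2:  [       0        0    27/13   -64/13  -101/13 ]
R4 <- R4 - (-7/13)*R2:  [      0       0   -3/13  -29/13  -61/13 ]
R4 <- R4 - (-1/9)*R3:  [     0      0      0  -25/9  -50/9 ]
Row echelon form:
[ 1   -2      1       3  |        2 ]
[ 0  -13      7       7  |        8 ]
[ 0    0  27/13  -64/13  |  -101/13 ]
[ 0    0      0   -25/9  |    -50/9 ]
Back-substitution:
s = (-50/9) / (-25/9) = 2
r = (-101/13 - (-64/13)*(2)) / (27/13) = 1
q = (8 - (7)*(1) - (7)*(2)) / -13 = 1
p = (2 - (-2)*(1) - (1)*(1) - (3)*(2)) / 1 = -3

(-3, 1, 1, 2)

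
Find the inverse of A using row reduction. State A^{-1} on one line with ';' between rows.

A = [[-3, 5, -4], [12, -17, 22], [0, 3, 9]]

Gauss-Jordan on [A | I]:
R1 <- (1/-3)*R1:  [    1  -5/3   4/3  |  -1/3     0     0 ]
R2 <- R2 - (12)*R1:  [ 0  3  6  |  4  1  0 ]
R2 <- (1/3)*R2:  [   0    1    2  |  4/3  1/3    0 ]
R1 <- R1 - (-5/3)*R2:  [    1     0  14/3  |  17/9   5/9     0 ]
R3 <- R3 - (3)*R2:  [  0   0   3  |  -4  -1   1 ]
R3 <- (1/3)*R3:  [    0     0     1  |  -4/3  -1/3   1/3 ]
R1 <- R1 - (14/3)*R3:  [     1      0      0  |   73/9   19/9  -14/9 ]
R2 <- R2 - (2)*R3:  [    0     1     0  |     4     1  -2/3 ]
Right block of [I | A^{-1}] is the inverse:
[ 73/9  19/9  -14/9 ]
[    4     1   -2/3 ]
[ -4/3  -1/3    1/3 ]

inverse = [73/9 19/9 -14/9; 4 1 -2/3; -4/3 -1/3 1/3]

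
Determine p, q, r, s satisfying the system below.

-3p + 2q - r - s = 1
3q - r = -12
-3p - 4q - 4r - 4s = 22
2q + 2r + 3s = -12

Forward elimination on [A|b]:
R3 <- R3 - (1)*R1:  [  0  -6  -3  -3  21 ]
R3 <- R3 - (-2)*R2:  [  0   0  -5  -3  -3 ]
R4 <- R4 - (2/3)*R2:  [   0    0  8/3    3   -4 ]
R4 <- R4 - (-8/15)*R3:  [     0      0      0    7/5  -28/5 ]
Row echelon form:
[ -3  2  -1   -1  |      1 ]
[  0  3  -1    0  |    -12 ]
[  0  0  -5   -3  |     -3 ]
[  0  0   0  7/5  |  -28/5 ]
Back-substitution:
s = (-28/5) / (7/5) = -4
r = (-3 - (-3)*(-4)) / -5 = 3
q = (-12 - (-1)*(3)) / 3 = -3
p = (1 - (2)*(-3) - (-1)*(3) - (-1)*(-4)) / -3 = -2

(-2, -3, 3, -4)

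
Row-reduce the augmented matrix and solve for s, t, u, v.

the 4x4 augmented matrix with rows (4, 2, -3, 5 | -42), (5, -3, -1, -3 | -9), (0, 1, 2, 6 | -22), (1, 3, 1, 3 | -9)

Forward elimination on [A|b]:
R2 <- R2 - (5/4)*R1:  [     0  -11/2   11/4  -37/4   87/2 ]
R4 <- R4 - (1/4)*R1:  [   0  5/2  7/4  7/4  3/2 ]
R3 <- R3 - (-2/11)*R2:  [       0        0      5/2    95/22  -155/11 ]
R4 <- R4 - (-5/11)*R2:  [      0       0       3  -27/11  234/11 ]
R4 <- R4 - (6/5)*R3:  [      0       0       0  -84/11  420/11 ]
Row echelon form:
[ 4      2    -3       5  |      -42 ]
[ 0  -11/2  11/4   -37/4  |     87/2 ]
[ 0      0   5/2   95/22  |  -155/11 ]
[ 0      0     0  -84/11  |   420/11 ]
Back-substitution:
v = (420/11) / (-84/11) = -5
u = (-155/11 - (95/22)*(-5)) / (5/2) = 3
t = (87/2 - (11/4)*(3) - (-37/4)*(-5)) / (-11/2) = 2
s = (-42 - (2)*(2) - (-3)*(3) - (5)*(-5)) / 4 = -3

(-3, 2, 3, -5)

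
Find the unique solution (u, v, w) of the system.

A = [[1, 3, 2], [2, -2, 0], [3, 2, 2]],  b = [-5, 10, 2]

(2, -3, 1)

Forward elimination on [A|b]:
R2 <- R2 - (2)*R1:  [  0  -8  -4  20 ]
R3 <- R3 - (3)*R1:  [  0  -7  -4  17 ]
R3 <- R3 - (7/8)*R2:  [    0     0  -1/2  -1/2 ]
Row echelon form:
[ 1   3     2  |    -5 ]
[ 0  -8    -4  |    20 ]
[ 0   0  -1/2  |  -1/2 ]
Back-substitution:
w = (-1/2) / (-1/2) = 1
v = (20 - (-4)*(1)) / -8 = -3
u = (-5 - (3)*(-3) - (2)*(1)) / 1 = 2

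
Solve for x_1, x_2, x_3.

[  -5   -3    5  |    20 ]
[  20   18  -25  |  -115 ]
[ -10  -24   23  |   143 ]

Forward elimination on [A|b]:
R2 <- R2 - (-4)*R1:  [   0    6   -5  -35 ]
R3 <- R3 - (2)*R1:  [   0  -18   13  103 ]
R3 <- R3 - (-3)*R2:  [  0   0  -2  -2 ]
Row echelon form:
[ -5  -3   5  |   20 ]
[  0   6  -5  |  -35 ]
[  0   0  -2  |   -2 ]
Back-substitution:
x_3 = (-2) / -2 = 1
x_2 = (-35 - (-5)*(1)) / 6 = -5
x_1 = (20 - (-3)*(-5) - (5)*(1)) / -5 = 0

(0, -5, 1)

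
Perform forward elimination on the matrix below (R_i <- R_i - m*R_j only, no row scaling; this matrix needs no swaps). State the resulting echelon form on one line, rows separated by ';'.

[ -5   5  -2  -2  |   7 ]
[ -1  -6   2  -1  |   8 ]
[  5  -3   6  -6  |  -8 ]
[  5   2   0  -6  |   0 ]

Forward elimination:
R2 <- R2 - (1/5)*R1:  [    0    -7  12/5  -3/5  33/5 ]
R3 <- R3 - (-1)*R1:  [  0   2   4  -8  -1 ]
R4 <- R4 - (-1)*R1:  [  0   7  -2  -8   7 ]
R3 <- R3 - (-2/7)*R2:  [       0        0   164/35  -286/35    31/35 ]
R4 <- R4 - (-1)*R2:  [     0      0    2/5  -43/5   68/5 ]
R4 <- R4 - (7/82)*R3:  [       0        0        0  -324/41  1109/82 ]
Row echelon form:
[ -5   5      -2       -2  |        7 ]
[  0  -7    12/5     -3/5  |     33/5 ]
[  0   0  164/35  -286/35  |    31/35 ]
[  0   0       0  -324/41  |  1109/82 ]

REF = [-5 5 -2 -2 7; 0 -7 12/5 -3/5 33/5; 0 0 164/35 -286/35 31/35; 0 0 0 -324/41 1109/82]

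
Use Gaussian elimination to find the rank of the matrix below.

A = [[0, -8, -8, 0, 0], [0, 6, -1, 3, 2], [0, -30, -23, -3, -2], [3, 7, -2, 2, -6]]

Row reduction:
R1 <-> R4   (pivot in column 1 was zero)
[ 3    7   -2   2  -6 ]
[ 0    6   -1   3   2 ]
[ 0  -30  -23  -3  -2 ]
[ 0   -8   -8   0   0 ]
R3 <- R3 - (-5)*R2:  [   0    0  -28   12    8 ]
R4 <- R4 - (-4/3)*R2:  [     0      0  -28/3      4    8/3 ]
R4 <- R4 - (1/3)*R3:  [ 0  0  0  0  0 ]
Row echelon form:
[ 3  7   -2   2  -6 ]
[ 0  6   -1   3   2 ]
[ 0  0  -28  12   8 ]
[ 0  0    0   0   0 ]
Nonzero rows / pivot columns: 3

rank(A) = 3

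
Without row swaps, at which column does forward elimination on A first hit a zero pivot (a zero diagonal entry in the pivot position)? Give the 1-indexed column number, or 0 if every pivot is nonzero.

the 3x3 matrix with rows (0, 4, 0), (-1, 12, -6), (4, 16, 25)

first zero-pivot column = 1

Naive forward elimination:
Pivot entry (1,1) is zero but row 2 has -1 in column 1 -> naive elimination stops; a row interchange (e.g. R1 <-> R2) would be required here.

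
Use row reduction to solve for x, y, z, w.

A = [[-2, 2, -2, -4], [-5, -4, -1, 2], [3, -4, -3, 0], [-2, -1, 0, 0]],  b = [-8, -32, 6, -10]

Forward elimination on [A|b]:
R2 <- R2 - (5/2)*R1:  [   0   -9    4   12  -12 ]
R3 <- R3 - (-3/2)*R1:  [  0  -1  -6  -6  -6 ]
R4 <- R4 - (1)*R1:  [  0  -3   2   4  -2 ]
R3 <- R3 - (1/9)*R2:  [     0      0  -58/9  -22/3  -14/3 ]
R4 <- R4 - (1/3)*R2:  [   0    0  2/3    0    2 ]
R4 <- R4 - (-3/29)*R3:  [      0       0       0  -22/29   44/29 ]
Row echelon form:
[ -2   2     -2      -4  |     -8 ]
[  0  -9      4      12  |    -12 ]
[  0   0  -58/9   -22/3  |  -14/3 ]
[  0   0      0  -22/29  |  44/29 ]
Back-substitution:
w = (44/29) / (-22/29) = -2
z = (-14/3 - (-22/3)*(-2)) / (-58/9) = 3
y = (-12 - (4)*(3) - (12)*(-2)) / -9 = 0
x = (-8 - (2)*(0) - (-2)*(3) - (-4)*(-2)) / -2 = 5

(5, 0, 3, -2)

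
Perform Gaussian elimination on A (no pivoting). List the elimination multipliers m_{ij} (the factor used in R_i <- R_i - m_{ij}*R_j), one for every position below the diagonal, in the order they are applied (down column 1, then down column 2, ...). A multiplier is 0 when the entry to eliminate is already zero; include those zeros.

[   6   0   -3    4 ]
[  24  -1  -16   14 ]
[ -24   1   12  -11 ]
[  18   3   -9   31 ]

Forward elimination:
R2 <- R2 - (4)*R1:  [  0  -1  -4  -2 ]
R3 <- R3 - (-4)*R1:  [ 0  1  0  5 ]
R4 <- R4 - (3)*R1:  [  0   3   0  19 ]
R3 <- R3 - (-1)*R2:  [  0   0  -4   3 ]
R4 <- R4 - (-3)*R2:  [   0    0  -12   13 ]
R4 <- R4 - (3)*R3:  [ 0  0  0  4 ]
Multipliers (in order of application): m_{21} = 4, m_{31} = -4, m_{41} = 3, m_{32} = -1, m_{42} = -3, m_{43} = 3

multipliers: 4, -4, 3, -1, -3, 3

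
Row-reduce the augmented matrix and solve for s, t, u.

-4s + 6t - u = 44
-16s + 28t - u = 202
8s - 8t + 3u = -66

(-4, 5, 2)

Forward elimination on [A|b]:
R2 <- R2 - (4)*R1:  [  0   4   3  26 ]
R3 <- R3 - (-2)*R1:  [  0   4   1  22 ]
R3 <- R3 - (1)*R2:  [  0   0  -2  -4 ]
Row echelon form:
[ -4  6  -1  |  44 ]
[  0  4   3  |  26 ]
[  0  0  -2  |  -4 ]
Back-substitution:
u = (-4) / -2 = 2
t = (26 - (3)*(2)) / 4 = 5
s = (44 - (6)*(5) - (-1)*(2)) / -4 = -4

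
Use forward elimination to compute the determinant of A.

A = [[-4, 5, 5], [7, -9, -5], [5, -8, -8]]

det(A) = -28

Forward elimination:
R2 <- R2 - (-7/4)*R1:  [    0  -1/4  15/4 ]
R3 <- R3 - (-5/4)*R1:  [    0  -7/4  -7/4 ]
R3 <- R3 - (7)*R2:  [   0    0  -28 ]
Upper-triangular form:
[ -4     5     5 ]
[  0  -1/4  15/4 ]
[  0     0   -28 ]
det(A) = (-1)^0 * (-4) * (-1/4) * (-28) = -28  (0 row swaps -> sign +1)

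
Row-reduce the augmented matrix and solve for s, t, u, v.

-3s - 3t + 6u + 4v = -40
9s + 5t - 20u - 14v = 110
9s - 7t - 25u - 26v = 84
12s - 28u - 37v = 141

Forward elimination on [A|b]:
R2 <- R2 - (-3)*R1:  [   0   -4   -2   -2  -10 ]
R3 <- R3 - (-3)*R1:  [   0  -16   -7  -14  -36 ]
R4 <- R4 - (-4)*R1:  [   0  -12   -4  -21  -19 ]
R3 <- R3 - (4)*R2:  [  0   0   1  -6   4 ]
R4 <- R4 - (3)*R2:  [   0    0    2  -15   11 ]
R4 <- R4 - (2)*R3:  [  0   0   0  -3   3 ]
Row echelon form:
[ -3  -3   6   4  |  -40 ]
[  0  -4  -2  -2  |  -10 ]
[  0   0   1  -6  |    4 ]
[  0   0   0  -3  |    3 ]
Back-substitution:
v = (3) / -3 = -1
u = (4 - (-6)*(-1)) / 1 = -2
t = (-10 - (-2)*(-2) - (-2)*(-1)) / -4 = 4
s = (-40 - (-3)*(4) - (6)*(-2) - (4)*(-1)) / -3 = 4

(4, 4, -2, -1)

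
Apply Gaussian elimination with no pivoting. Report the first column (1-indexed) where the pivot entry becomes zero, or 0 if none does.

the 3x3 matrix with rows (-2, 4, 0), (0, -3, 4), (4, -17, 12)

first zero-pivot column = 3

Naive forward elimination:
R3 <- R3 - (-2)*R1:  [  0  -9  12 ]
R3 <- R3 - (3)*R2:  [ 0  0  0 ]
Matrix at this point:
[ -2   4  0 ]
[  0  -3  4 ]
[  0   0  0 ]
Pivot entry (3,3) in the last row is zero and there are no rows below to swap with -> zero pivot in column 3 (A is singular).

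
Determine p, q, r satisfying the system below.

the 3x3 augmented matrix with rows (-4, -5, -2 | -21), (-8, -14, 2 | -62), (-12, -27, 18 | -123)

(-1, 5, 0)

Forward elimination on [A|b]:
R2 <- R2 - (2)*R1:  [   0   -4    6  -20 ]
R3 <- R3 - (3)*R1:  [   0  -12   24  -60 ]
R3 <- R3 - (3)*R2:  [ 0  0  6  0 ]
Row echelon form:
[ -4  -5  -2  |  -21 ]
[  0  -4   6  |  -20 ]
[  0   0   6  |    0 ]
Back-substitution:
r = (0) / 6 = 0
q = (-20 - (6)*(0)) / -4 = 5
p = (-21 - (-5)*(5) - (-2)*(0)) / -4 = -1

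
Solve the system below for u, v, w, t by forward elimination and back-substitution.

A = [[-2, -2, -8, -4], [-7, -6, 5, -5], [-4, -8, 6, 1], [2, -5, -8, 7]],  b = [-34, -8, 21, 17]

(-1, 0, 2, 5)

Forward elimination on [A|b]:
R2 <- R2 - (7/2)*R1:  [   0    1   33    9  111 ]
R3 <- R3 - (2)*R1:  [  0  -4  22   9  89 ]
R4 <- R4 - (-1)*R1:  [   0   -7  -16    3  -17 ]
R3 <- R3 - (-4)*R2:  [   0    0  154   45  533 ]
R4 <- R4 - (-7)*R2:  [   0    0  215   66  760 ]
R4 <- R4 - (215/154)*R3:  [        0         0         0   489/154  2445/154 ]
Row echelon form:
[ -2  -2   -8       -4  |       -34 ]
[  0   1   33        9  |       111 ]
[  0   0  154       45  |       533 ]
[  0   0    0  489/154  |  2445/154 ]
Back-substitution:
t = (2445/154) / (489/154) = 5
w = (533 - (45)*(5)) / 154 = 2
v = (111 - (33)*(2) - (9)*(5)) / 1 = 0
u = (-34 - (-2)*(0) - (-8)*(2) - (-4)*(5)) / -2 = -1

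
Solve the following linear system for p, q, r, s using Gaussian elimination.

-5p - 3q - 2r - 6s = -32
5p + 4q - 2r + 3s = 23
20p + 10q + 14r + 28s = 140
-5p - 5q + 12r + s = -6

(3, 1, 1, 2)

Forward elimination on [A|b]:
R2 <- R2 - (-1)*R1:  [  0   1  -4  -3  -9 ]
R3 <- R3 - (-4)*R1:  [  0  -2   6   4  12 ]
R4 <- R4 - (1)*R1:  [  0  -2  14   7  26 ]
R3 <- R3 - (-2)*R2:  [  0   0  -2  -2  -6 ]
R4 <- R4 - (-2)*R2:  [ 0  0  6  1  8 ]
R4 <- R4 - (-3)*R3:  [   0    0    0   -5  -10 ]
Row echelon form:
[ -5  -3  -2  -6  |  -32 ]
[  0   1  -4  -3  |   -9 ]
[  0   0  -2  -2  |   -6 ]
[  0   0   0  -5  |  -10 ]
Back-substitution:
s = (-10) / -5 = 2
r = (-6 - (-2)*(2)) / -2 = 1
q = (-9 - (-4)*(1) - (-3)*(2)) / 1 = 1
p = (-32 - (-3)*(1) - (-2)*(1) - (-6)*(2)) / -5 = 3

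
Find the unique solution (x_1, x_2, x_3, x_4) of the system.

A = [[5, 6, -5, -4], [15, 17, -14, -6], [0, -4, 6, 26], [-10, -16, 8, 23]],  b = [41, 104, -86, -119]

(5, -1, -2, -3)

Forward elimination on [A|b]:
R2 <- R2 - (3)*R1:  [   0   -1    1    6  -19 ]
R4 <- R4 - (-2)*R1:  [   0   -4   -2   15  -37 ]
R3 <- R3 - (4)*R2:  [   0    0    2    2  -10 ]
R4 <- R4 - (4)*R2:  [  0   0  -6  -9  39 ]
R4 <- R4 - (-3)*R3:  [  0   0   0  -3   9 ]
Row echelon form:
[ 5   6  -5  -4  |   41 ]
[ 0  -1   1   6  |  -19 ]
[ 0   0   2   2  |  -10 ]
[ 0   0   0  -3  |    9 ]
Back-substitution:
x_4 = (9) / -3 = -3
x_3 = (-10 - (2)*(-3)) / 2 = -2
x_2 = (-19 - (1)*(-2) - (6)*(-3)) / -1 = -1
x_1 = (41 - (6)*(-1) - (-5)*(-2) - (-4)*(-3)) / 5 = 5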